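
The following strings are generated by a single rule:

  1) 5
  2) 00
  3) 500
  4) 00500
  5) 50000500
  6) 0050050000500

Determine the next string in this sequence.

This is a Fibonacci-style word recurrence s(k) = s(k−2)·s(k−1): e.g. 5·00 = 500.
The next term joins 50000500 and 0050050000500.

500005000050050000500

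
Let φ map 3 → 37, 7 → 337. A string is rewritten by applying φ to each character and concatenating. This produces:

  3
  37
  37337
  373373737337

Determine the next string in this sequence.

Apply φ to 373373737337 symbol by symbol: 3→37, 7→337, 3→37, 3→37, 7→337, 3→37, 7→337, 3→37, 7→337, 3→37, 3→37, 7→337; joined: 37 337 37 37 337 37 337 37 337 37 37 337.

37337373733737337373373737337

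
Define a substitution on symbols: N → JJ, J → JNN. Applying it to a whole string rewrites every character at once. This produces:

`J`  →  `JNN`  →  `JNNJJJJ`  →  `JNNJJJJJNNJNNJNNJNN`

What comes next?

JNNJJJJJNNJNNJNNJNNJNNJJJJJNNJJJJJNNJJJJJNNJJJJ

Applying the rule to each of the 19 symbols of JNNJJJJJNNJNNJNNJNN gives the pieces JNN JJ JJ JNN JNN JNN JNN JNN JJ JJ JNN JJ JJ JNN JJ JJ JNN JJ JJ, which concatenate to the answer.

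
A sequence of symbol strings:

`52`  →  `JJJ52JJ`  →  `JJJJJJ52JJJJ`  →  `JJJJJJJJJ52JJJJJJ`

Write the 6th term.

JJJJJJJJJJJJJJJ52JJJJJJJJJJ

Every step adds JJJ to the front and JJ to the end of the previous string.
From JJJJJJJJJ52JJJJJJ, 2 further steps: JJJJJJJJJ52JJJJJJ → JJJJJJJJJJJJ52JJJJJJJJ → (answer).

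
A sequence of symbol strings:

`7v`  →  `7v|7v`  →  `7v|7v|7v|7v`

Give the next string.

7v|7v|7v|7v|7v|7v|7v|7v

Each string is two copies of the previous one joined by '|'.
One more doubling of 7v|7v|7v|7v gives the answer.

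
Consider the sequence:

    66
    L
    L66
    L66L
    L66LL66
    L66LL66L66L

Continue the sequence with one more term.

From term 3 onward, concatenate the last term with the second-to-last: L·66 = L66, L66·L = L66L, …
The next term joins L66LL66L66L and L66LL66.

L66LL66L66LL66LL66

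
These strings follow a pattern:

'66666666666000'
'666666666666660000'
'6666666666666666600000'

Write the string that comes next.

66666666666666666666000000

Reading off run lengths: 6 runs 11, 14, 17; 0 runs 3, 4, 5 — each is linear in n, where the shown terms are n = 3, 4, 5.
Setting n = 6 gives 20, 6 characters in each block.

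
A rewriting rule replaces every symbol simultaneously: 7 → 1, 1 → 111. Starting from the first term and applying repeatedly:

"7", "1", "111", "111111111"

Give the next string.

Rewriting each symbol of 111111111: 1→111, 1→111, 1→111, 1→111, 1→111, 1→111, 1→111, 1→111, 1→111, which concatenates to 111 111 111 111 111 111 111 111 111.

111111111111111111111111111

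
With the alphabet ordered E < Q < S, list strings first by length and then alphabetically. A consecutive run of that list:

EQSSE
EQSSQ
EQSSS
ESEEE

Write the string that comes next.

Treat ESEEE as a base-3 numeral over the given alphabet and add one, carrying through any trailing S's.

ESEEQ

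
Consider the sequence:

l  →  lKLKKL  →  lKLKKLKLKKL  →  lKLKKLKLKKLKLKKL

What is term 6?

Each term is the previous one with KLKKL appended.
From lKLKKLKLKKLKLKKL, 2 further steps: lKLKKLKLKKLKLKKL → lKLKKLKLKKLKLKKLKLKKL → (answer).

lKLKKLKLKKLKLKKLKLKKLKLKKL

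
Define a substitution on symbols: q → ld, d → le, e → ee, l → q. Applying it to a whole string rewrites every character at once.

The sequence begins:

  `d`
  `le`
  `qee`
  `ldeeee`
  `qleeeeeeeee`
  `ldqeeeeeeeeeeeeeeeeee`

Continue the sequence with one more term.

Rewriting the 21 symbols of ldqeeeeeeeeeeeeeeeeee one by one yields q le ld ee ee ee ee ee ee ee ee ee ee ee ee ee ee ee ee ee ee; concatenated:

qleldeeeeeeeeeeeeeeeeeeeeeeeeeeeeeeeeeeee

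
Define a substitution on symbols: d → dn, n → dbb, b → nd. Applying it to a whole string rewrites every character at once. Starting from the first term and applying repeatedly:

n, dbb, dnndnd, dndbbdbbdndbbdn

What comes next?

φ(dndbbdbbdndbbdn) expands symbol-by-symbol to dn dbb dn nd nd dn nd nd dn dbb dn nd nd dn dbb; joining the 15 pieces gives the next term.

dndbbdnndnddnndnddndbbdnndnddndbb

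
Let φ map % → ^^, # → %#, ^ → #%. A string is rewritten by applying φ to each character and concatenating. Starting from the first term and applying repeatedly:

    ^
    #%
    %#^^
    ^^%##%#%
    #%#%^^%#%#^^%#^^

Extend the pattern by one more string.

Rewriting the 16 symbols of #%#%^^%#%#^^%#^^ one by one yields %# ^^ %# ^^ #% #% ^^ %# ^^ %# #% #% ^^ %# #% #%; concatenated:

%#^^%#^^#%#%^^%#^^%##%#%^^%##%#%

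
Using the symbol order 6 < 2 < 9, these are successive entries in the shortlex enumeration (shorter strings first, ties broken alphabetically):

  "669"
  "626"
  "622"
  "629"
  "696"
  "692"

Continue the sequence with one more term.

699

Find the rightmost character of 692 below 9, bump it to the next letter, and reset everything to its right to 6.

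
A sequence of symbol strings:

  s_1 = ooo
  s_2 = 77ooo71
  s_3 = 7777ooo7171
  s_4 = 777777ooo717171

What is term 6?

7777777777ooo7171717171

s(k+1) = 77·s(k)·71, so each term gains 77 as a prefix and 71 as a suffix.
From 777777ooo717171, 2 further steps: 777777ooo717171 → 77777777ooo71717171 → (answer).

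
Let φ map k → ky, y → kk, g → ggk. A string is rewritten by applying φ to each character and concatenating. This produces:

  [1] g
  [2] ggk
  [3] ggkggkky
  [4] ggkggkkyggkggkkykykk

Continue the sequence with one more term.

Applying the rule to each of the 20 symbols of ggkggkkyggkggkkykykk gives the pieces ggk ggk ky ggk ggk ky ky kk ggk ggk ky ggk ggk ky ky kk ky kk ky ky, which concatenate to the answer.

ggkggkkyggkggkkykykkggkggkkyggkggkkykykkkykkkyky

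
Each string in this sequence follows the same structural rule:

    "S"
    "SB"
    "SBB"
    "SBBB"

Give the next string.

The strings grow by a fixed suffix B each time.
Applying this once more to SBBB:

SBBBB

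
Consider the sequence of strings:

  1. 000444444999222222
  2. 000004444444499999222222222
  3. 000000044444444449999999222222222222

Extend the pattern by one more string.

Reading off run lengths: 0 runs 3, 5, 7; 4 runs 6, 8, 10; 9 runs 3, 5, 7; 2 runs 6, 9, 12 — each is linear in n, where the shown terms are n = 2, 3, 4.
For the next term, n = 5, so the run lengths are 9, 12, 9, 15.

000000000444444444444999999999222222222222222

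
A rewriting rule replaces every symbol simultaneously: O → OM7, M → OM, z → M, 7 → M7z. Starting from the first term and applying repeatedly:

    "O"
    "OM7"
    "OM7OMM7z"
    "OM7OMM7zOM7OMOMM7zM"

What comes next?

Applying the rule to each of the 19 symbols of OM7OMM7zOM7OMOMM7zM gives the pieces OM7 OM M7z OM7 OM OM M7z M OM7 OM M7z OM7 OM OM7 OM OM M7z M OM, which concatenate to the answer.

OM7OMM7zOM7OMOMM7zMOM7OMM7zOM7OMOM7OMOMM7zMOM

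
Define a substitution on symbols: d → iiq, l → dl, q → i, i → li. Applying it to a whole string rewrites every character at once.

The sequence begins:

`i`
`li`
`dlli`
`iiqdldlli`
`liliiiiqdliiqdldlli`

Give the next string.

dllidllilililiiiiqdlliliiiiqdliiqdldlli

φ(liliiiiqdliiqdldlli) expands symbol-by-symbol to dl li dl li li li li i iiq dl li li i iiq dl iiq dl dl li; joining the 19 pieces gives the next term.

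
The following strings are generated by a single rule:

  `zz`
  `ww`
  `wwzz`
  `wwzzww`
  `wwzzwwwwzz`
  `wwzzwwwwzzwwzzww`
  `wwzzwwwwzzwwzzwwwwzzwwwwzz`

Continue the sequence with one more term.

Each term (from the third on) is the previous term followed by the one before it: term 3 = ww·zz = wwzz.
The next term joins wwzzwwwwzzwwzzwwwwzzwwwwzz and wwzzwwwwzzwwzzww.

wwzzwwwwzzwwzzwwwwzzwwwwzzwwzzwwwwzzwwzzww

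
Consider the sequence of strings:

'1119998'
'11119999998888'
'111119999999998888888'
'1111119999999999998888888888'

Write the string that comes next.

Term n consists of n+2 1's, followed by 3n 9's, followed by 3n-2 8's (n = 1, 2, …).
For the next term, n = 5, so the run lengths are 7, 15, 13.

11111119999999999999998888888888888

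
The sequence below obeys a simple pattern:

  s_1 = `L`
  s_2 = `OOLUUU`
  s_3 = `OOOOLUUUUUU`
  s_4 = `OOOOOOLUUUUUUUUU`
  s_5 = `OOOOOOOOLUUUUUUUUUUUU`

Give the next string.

OOOOOOOOOOLUUUUUUUUUUUUUUU

s(k+1) = OO·s(k)·UUU, so each term gains OO as a prefix and UUU as a suffix.
So the next term is OO·OOOOOOOOLUUUUUUUUUUUU·UUU.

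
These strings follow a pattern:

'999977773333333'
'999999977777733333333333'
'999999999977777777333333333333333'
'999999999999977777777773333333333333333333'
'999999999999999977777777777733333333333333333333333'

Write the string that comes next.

Each string has the form 9^{3n+1} 7^{2n+2} 3^{4n+3} (n = 1, 2, …).
For the next term, n = 6, so the run lengths are 19, 14, 27.

999999999999999999977777777777777333333333333333333333333333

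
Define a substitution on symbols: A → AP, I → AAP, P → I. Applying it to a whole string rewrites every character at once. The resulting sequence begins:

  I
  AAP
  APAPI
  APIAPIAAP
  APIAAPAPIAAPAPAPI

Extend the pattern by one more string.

APIAAPAPAPIAPIAAPAPAPIAPIAPIAAP

Replace each of the 17 characters of APIAAPAPIAAPAPAPI in place — AP I AAP AP AP I AP I AAP AP AP I AP I AP I AAP — and concatenate.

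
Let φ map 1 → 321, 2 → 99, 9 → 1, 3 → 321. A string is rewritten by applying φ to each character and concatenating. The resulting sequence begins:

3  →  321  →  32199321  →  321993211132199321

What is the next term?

Applying the rule to each of the 18 symbols of 321993211132199321 gives the pieces 321 99 321 1 1 321 99 321 321 321 321 99 321 1 1 321 99 321, which concatenate to the answer.

321993211132199321321321321993211132199321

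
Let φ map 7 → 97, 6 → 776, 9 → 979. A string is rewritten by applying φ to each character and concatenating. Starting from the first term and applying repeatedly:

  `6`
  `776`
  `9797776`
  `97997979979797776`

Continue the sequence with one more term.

φ(97997979979797776) expands symbol-by-symbol to 979 97 979 979 97 979 97 979 979 97 979 97 979 97 97 97 776; joining the 17 pieces gives the next term.

9799797997997979979799799797997979979797776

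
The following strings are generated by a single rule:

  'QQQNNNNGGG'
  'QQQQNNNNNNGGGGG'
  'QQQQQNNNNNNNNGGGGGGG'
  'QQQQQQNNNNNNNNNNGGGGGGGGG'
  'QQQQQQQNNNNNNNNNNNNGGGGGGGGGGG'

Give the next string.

Term n consists of n+1 Q's, followed by 2n N's, followed by 2n-1 G's, where the shown terms are n = 2, 3, 4, 5, 6.
At n = 7 the blocks have lengths 8, 14, 13.

QQQQQQQQNNNNNNNNNNNNNNGGGGGGGGGGGGG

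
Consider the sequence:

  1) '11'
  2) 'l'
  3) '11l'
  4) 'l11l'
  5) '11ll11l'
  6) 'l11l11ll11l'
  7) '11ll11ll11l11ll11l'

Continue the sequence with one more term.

Each term (from the third on) is the two preceding terms concatenated in order: term 3 = 11·l = 11l.
The next term joins l11l11ll11l and 11ll11ll11l11ll11l.

l11l11ll11l11ll11ll11l11ll11l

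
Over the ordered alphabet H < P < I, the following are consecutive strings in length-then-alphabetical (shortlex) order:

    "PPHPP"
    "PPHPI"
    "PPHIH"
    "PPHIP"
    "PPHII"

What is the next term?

Find the rightmost character of PPHII below I, bump it to the next letter, and reset everything to its right to H.

PPPHH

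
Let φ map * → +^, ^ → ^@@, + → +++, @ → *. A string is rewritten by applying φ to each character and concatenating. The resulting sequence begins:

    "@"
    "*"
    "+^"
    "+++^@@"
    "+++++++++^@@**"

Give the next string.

+++++++++++++++++++++++++++^@@**+^+^

Replace each of the 14 characters of +++++++++^@@** in place — +++ +++ +++ +++ +++ +++ +++ +++ +++ ^@@ * * +^ +^ — and concatenate.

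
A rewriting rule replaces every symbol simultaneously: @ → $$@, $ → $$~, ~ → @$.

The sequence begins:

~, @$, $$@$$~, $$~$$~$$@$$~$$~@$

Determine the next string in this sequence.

Replace each of the 17 characters of $$~$$~$$@$$~$$~@$ in place — $$~ $$~ @$ $$~ $$~ @$ $$~ $$~ $$@ $$~ $$~ @$ $$~ $$~ @$ $$@ $$~ — and concatenate.

$$~$$~@$$$~$$~@$$$~$$~$$@$$~$$~@$$$~$$~@$$$@$$~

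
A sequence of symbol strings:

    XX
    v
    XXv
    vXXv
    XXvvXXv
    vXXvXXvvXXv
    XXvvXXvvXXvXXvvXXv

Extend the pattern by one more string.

Each term (from the third on) is the two preceding terms concatenated in order: term 3 = XX·v = XXv.
Continuing: vXXvXXvvXXv · XXvvXXvvXXvXXvvXXv gives term 8.

vXXvXXvvXXvXXvvXXvvXXvXXvvXXv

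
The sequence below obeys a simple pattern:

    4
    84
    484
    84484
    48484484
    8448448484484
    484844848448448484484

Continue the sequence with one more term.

This is a Fibonacci-style word recurrence s(k) = s(k−2)·s(k−1): e.g. 4·84 = 484.
Continuing: 8448448484484 · 484844848448448484484 gives term 8.

8448448484484484844848448448484484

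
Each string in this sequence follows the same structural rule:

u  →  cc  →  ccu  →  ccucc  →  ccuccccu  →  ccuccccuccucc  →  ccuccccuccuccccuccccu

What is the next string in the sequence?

ccuccccuccuccccuccccuccuccccuccucc

Each term (from the third on) is the previous term followed by the one before it: term 3 = cc·u = ccu.
The next term joins ccuccccuccuccccuccccu and ccuccccuccucc.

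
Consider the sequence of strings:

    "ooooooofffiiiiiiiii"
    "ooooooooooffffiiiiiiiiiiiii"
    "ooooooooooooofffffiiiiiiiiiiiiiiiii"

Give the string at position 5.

Reading off run lengths: o runs 7, 10, 13; f runs 3, 4, 5; i runs 9, 13, 17 — each is linear in n, where the shown terms are n = 2, 3, 4.
Setting n = 6 gives 19, 7, 25 characters in each block.

ooooooooooooooooooofffffffiiiiiiiiiiiiiiiiiiiiiiiii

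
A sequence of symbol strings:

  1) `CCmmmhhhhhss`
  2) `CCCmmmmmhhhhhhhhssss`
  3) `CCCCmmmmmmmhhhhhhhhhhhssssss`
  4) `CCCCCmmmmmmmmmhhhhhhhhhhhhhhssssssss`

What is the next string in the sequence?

CCCCCCmmmmmmmmmmmhhhhhhhhhhhhhhhhhssssssssss

Term n consists of n+1 C's, followed by 2n+1 m's, followed by 3n+2 h's, followed by 2n s's (n = 1, 2, …).
Setting n = 5 gives 6, 11, 17, 10 characters in each block.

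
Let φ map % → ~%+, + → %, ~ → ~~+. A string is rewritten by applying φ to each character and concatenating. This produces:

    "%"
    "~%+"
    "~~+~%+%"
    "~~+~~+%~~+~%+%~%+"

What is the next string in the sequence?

Rewriting the 17 symbols of ~~+~~+%~~+~%+%~%+ one by one yields ~~+ ~~+ % ~~+ ~~+ % ~%+ ~~+ ~~+ % ~~+ ~%+ % ~%+ ~~+ ~%+ %; concatenated:

~~+~~+%~~+~~+%~%+~~+~~+%~~+~%+%~%+~~+~%+%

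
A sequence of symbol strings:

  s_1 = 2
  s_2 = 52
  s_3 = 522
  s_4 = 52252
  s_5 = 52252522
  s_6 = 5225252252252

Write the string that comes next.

From term 3 onward, concatenate the last term with the second-to-last: 52·2 = 522, 522·52 = 52252, …
So term 7 is 5225252252252·52252522.

522525225225252252522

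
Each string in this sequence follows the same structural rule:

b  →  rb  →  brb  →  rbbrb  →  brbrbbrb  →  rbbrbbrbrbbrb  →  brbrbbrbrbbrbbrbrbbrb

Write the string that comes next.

Each term (from the third on) is the two preceding terms concatenated in order: term 3 = b·rb = brb.
So term 8 is rbbrbbrbrbbrb·brbrbbrbrbbrbbrbrbbrb.

rbbrbbrbrbbrbbrbrbbrbrbbrbbrbrbbrb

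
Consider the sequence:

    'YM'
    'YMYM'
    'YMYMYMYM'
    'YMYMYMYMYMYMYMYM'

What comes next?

s(k+1) = s(k)·s(k) — each term doubles the last.
So the next term is two copies of YMYMYMYMYMYMYMYM.

YMYMYMYMYMYMYMYMYMYMYMYMYMYMYMYM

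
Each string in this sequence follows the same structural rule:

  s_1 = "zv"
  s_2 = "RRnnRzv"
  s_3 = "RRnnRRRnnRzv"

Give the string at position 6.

The strings grow by a fixed prefix RRnnR each time.
From RRnnRRRnnRzv, 3 further steps: RRnnRRRnnRzv → RRnnRRRnnRRRnnRzv → RRnnRRRnnRRRnnRRRnnRzv → (answer).

RRnnRRRnnRRRnnRRRnnRRRnnRzv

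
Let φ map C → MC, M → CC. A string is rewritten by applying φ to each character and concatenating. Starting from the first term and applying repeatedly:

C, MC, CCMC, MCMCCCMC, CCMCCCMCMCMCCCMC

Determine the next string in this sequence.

φ(CCMCCCMCMCMCCCMC) expands symbol-by-symbol to MC MC CC MC MC MC CC MC CC MC CC MC MC MC CC MC; joining the 16 pieces gives the next term.

MCMCCCMCMCMCCCMCCCMCCCMCMCMCCCMC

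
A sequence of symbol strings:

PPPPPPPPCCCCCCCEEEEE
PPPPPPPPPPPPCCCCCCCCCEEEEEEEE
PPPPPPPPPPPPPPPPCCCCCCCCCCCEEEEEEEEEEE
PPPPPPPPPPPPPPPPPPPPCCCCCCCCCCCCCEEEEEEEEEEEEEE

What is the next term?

Term n consists of 4n P's, followed by 2n+3 C's, followed by 3n-1 E's, where the shown terms are n = 2, 3, 4, 5.
At n = 6 the blocks have lengths 24, 15, 17.

PPPPPPPPPPPPPPPPPPPPPPPPCCCCCCCCCCCCCCCEEEEEEEEEEEEEEEEE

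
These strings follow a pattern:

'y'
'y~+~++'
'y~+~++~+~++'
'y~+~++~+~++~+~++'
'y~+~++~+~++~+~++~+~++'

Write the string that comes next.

The strings grow by a fixed suffix ~+~++ each time.
Applying this once more to y~+~++~+~++~+~++~+~++:

y~+~++~+~++~+~++~+~++~+~++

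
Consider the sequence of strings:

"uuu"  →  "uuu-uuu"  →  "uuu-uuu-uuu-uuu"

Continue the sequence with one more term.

s(k+1) = s(k)·-·s(k) — each term doubles the last with '-' between the halves.
Doubling uuu-uuu-uuu-uuu with '-' between the halves:

uuu-uuu-uuu-uuu-uuu-uuu-uuu-uuu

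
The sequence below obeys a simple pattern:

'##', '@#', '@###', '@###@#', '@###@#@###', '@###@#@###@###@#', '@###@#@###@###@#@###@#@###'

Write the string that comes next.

@###@#@###@###@#@###@#@###@###@#@###@###@#

This is a Fibonacci-style word recurrence s(k) = s(k−1)·s(k−2): e.g. @#·## = @###.
So term 8 is @###@#@###@###@#@###@#@###·@###@#@###@###@#.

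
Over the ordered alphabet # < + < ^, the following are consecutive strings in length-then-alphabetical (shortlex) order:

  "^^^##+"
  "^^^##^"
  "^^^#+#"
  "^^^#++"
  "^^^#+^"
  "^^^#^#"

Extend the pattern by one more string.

^^^#^+

The successor of ^^^#^# increments the rightmost position that isn't already ^ and resets every position after it to #.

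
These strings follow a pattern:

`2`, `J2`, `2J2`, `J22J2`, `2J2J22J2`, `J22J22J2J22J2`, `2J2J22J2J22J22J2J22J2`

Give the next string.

From term 3 onward, concatenate the second-to-last term with the last: 2·J2 = 2J2, J2·2J2 = J22J2, …
So term 8 is J22J22J2J22J2·2J2J22J2J22J22J2J22J2.

J22J22J2J22J22J2J22J2J22J22J2J22J2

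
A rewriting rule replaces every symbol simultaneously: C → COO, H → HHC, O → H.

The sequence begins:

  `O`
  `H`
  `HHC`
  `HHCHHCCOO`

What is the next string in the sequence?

HHCHHCCOOHHCHHCCOOCOOHH

Rewriting each symbol of HHCHHCCOO: H→HHC, H→HHC, C→COO, H→HHC, H→HHC, C→COO, C→COO, O→H, O→H, which concatenates to HHC HHC COO HHC HHC COO COO H H.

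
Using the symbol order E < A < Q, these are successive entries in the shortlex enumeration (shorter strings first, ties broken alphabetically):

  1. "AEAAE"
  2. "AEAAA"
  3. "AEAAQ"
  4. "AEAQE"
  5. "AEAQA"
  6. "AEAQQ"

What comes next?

AEQEE

Find the rightmost character of AEAQQ below Q, bump it to the next letter, and reset everything to its right to E.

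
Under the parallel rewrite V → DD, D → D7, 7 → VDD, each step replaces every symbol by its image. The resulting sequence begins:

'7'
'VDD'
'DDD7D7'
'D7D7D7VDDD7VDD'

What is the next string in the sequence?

D7VDDD7VDDD7VDDDDD7D7D7VDDDDD7D7

φ(D7D7D7VDDD7VDD) expands symbol-by-symbol to D7 VDD D7 VDD D7 VDD DD D7 D7 D7 VDD DD D7 D7; joining the 14 pieces gives the next term.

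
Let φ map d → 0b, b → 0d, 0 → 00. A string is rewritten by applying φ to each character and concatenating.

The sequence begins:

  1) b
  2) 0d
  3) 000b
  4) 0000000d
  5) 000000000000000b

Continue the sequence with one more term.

Rewriting the 16 symbols of 000000000000000b one by one yields 00 00 00 00 00 00 00 00 00 00 00 00 00 00 00 0d; concatenated:

0000000000000000000000000000000d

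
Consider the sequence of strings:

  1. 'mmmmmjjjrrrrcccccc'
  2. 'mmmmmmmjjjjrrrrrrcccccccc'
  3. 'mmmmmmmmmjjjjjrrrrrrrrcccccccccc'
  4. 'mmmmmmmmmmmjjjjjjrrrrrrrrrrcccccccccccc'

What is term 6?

The n-th term is 2n+1 m's then n+1 j's then 2n r's then 2n+2 c's, where the shown terms are n = 2, 3, 4, 5.
At n = 7 the blocks have lengths 15, 8, 14, 16.

mmmmmmmmmmmmmmmjjjjjjjjrrrrrrrrrrrrrrcccccccccccccccc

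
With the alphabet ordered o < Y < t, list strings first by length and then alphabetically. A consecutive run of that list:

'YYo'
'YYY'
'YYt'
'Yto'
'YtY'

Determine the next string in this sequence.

Find the rightmost character of YtY below t, bump it to the next letter, and reset everything to its right to o.

Ytt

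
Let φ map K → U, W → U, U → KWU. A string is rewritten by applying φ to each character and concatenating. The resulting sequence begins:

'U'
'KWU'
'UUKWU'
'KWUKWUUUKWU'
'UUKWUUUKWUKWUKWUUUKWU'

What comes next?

KWUKWUUUKWUKWUKWUUUKWUUUKWUUUKWUKWUKWUUUKWU

Replace each of the 21 characters of UUKWUUUKWUKWUKWUUUKWU in place — KWU KWU U U KWU KWU KWU U U KWU U U KWU U U KWU KWU KWU U U KWU — and concatenate.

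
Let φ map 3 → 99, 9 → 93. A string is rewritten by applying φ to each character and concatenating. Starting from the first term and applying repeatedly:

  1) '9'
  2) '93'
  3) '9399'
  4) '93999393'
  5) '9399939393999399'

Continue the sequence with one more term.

93999393939993999399939393999393

Applying the rule to each of the 16 symbols of 9399939393999399 gives the pieces 93 99 93 93 93 99 93 99 93 99 93 93 93 99 93 93, which concatenate to the answer.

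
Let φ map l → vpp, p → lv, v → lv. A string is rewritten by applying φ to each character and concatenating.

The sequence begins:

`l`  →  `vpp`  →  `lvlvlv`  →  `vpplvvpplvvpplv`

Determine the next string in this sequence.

φ(vpplvvpplvvpplv) expands symbol-by-symbol to lv lv lv vpp lv lv lv lv vpp lv lv lv lv vpp lv; joining the 15 pieces gives the next term.

lvlvlvvpplvlvlvlvvpplvlvlvlvvpplv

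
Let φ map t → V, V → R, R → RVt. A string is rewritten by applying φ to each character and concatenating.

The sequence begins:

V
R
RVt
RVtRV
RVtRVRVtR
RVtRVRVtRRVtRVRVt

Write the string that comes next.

Rewriting the 17 symbols of RVtRVRVtRRVtRVRVt one by one yields RVt R V RVt R RVt R V RVt RVt R V RVt R RVt R V; concatenated:

RVtRVRVtRRVtRVRVtRVtRVRVtRRVtRV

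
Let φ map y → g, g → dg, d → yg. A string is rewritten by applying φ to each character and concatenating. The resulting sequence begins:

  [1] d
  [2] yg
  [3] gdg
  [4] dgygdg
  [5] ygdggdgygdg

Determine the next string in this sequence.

gdgygdgdgygdggdgygdg

Rewriting each symbol of ygdggdgygdg: y→g, g→dg, d→yg, g→dg, g→dg, d→yg, g→dg, y→g, g→dg, d→yg, g→dg, which concatenates to g dg yg dg dg yg dg g dg yg dg.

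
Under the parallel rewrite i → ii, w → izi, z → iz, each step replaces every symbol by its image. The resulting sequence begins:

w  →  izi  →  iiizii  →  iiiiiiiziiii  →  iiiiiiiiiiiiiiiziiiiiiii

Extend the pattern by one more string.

iiiiiiiiiiiiiiiiiiiiiiiiiiiiiiiziiiiiiiiiiiiiiii

Replace each of the 24 characters of iiiiiiiiiiiiiiiziiiiiiii in place — ii ii ii ii ii ii ii ii ii ii ii ii ii ii ii iz ii ii ii ii ii ii ii ii — and concatenate.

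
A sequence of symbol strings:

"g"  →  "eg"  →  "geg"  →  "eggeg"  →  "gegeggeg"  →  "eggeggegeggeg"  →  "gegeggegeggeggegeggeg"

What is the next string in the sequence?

eggeggegeggeggegeggegeggeggegeggeg

From term 3 onward, concatenate the second-to-last term with the last: g·eg = geg, eg·geg = eggeg, …
The next term joins eggeggegeggeg and gegeggegeggeggegeggeg.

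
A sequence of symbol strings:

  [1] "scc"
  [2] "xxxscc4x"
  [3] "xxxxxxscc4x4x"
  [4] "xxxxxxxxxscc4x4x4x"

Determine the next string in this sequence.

xxxxxxxxxxxxscc4x4x4x4x

Every step adds xxx to the front and 4x to the end of the previous string.
One more step from xxxxxxxxxscc4x4x4x gives the answer.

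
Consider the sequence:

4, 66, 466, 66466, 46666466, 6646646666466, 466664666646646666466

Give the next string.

From term 3 onward, concatenate the second-to-last term with the last: 4·66 = 466, 66·466 = 66466, …
Continuing: 6646646666466 · 466664666646646666466 gives term 8.

6646646666466466664666646646666466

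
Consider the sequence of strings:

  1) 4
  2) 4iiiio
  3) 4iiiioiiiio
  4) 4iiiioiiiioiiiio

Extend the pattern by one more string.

4iiiioiiiioiiiioiiiio

The strings grow by a fixed suffix iiiio each time.
So the next term is 4iiiioiiiioiiiio·iiiio.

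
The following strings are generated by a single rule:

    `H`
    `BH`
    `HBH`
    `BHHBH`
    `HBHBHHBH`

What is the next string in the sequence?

BHHBHHBHBHHBH

Each term (from the third on) is the two preceding terms concatenated in order: term 3 = H·BH = HBH.
Continuing: BHHBH · HBHBHHBH gives term 6.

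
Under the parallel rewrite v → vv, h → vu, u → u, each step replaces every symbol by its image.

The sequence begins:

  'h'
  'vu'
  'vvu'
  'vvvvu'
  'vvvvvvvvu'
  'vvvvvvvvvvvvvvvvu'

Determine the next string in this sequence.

vvvvvvvvvvvvvvvvvvvvvvvvvvvvvvvvu

Applying the rule to each of the 17 symbols of vvvvvvvvvvvvvvvvu gives the pieces vv vv vv vv vv vv vv vv vv vv vv vv vv vv vv vv u, which concatenate to the answer.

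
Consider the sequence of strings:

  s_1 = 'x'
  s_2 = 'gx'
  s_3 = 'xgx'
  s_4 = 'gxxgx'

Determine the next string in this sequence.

Each term (from the third on) is the two preceding terms concatenated in order: term 3 = x·gx = xgx.
So term 5 is xgx·gxxgx.

xgxgxxgx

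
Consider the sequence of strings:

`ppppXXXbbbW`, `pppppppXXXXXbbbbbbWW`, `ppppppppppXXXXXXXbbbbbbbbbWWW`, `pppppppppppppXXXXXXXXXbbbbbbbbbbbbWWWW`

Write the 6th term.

pppppppppppppppppppXXXXXXXXXXXXXbbbbbbbbbbbbbbbbbbWWWWWW

Reading off run lengths: p runs 4, 7, 10, 13; X runs 3, 5, 7, 9; b runs 3, 6, 9, 12; W runs 1, 2, 3, 4 — each is linear in n (n = 1, 2, …).
For term 6, n = 6, so the run lengths are 19, 13, 18, 6.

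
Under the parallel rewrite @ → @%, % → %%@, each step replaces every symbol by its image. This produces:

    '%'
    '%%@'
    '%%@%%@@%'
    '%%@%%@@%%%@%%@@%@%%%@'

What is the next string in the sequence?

Rewriting the 21 symbols of %%@%%@@%%%@%%@@%@%%%@ one by one yields %%@ %%@ @% %%@ %%@ @% @% %%@ %%@ %%@ @% %%@ %%@ @% @% %%@ @% %%@ %%@ %%@ @%; concatenated:

%%@%%@@%%%@%%@@%@%%%@%%@%%@@%%%@%%@@%@%%%@@%%%@%%@%%@@%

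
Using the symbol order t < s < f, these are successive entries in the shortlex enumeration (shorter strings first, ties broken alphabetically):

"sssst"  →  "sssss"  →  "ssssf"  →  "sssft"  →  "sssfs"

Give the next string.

Treat sssfs as a base-3 numeral over the given alphabet and add one, carrying through any trailing f's.

sssff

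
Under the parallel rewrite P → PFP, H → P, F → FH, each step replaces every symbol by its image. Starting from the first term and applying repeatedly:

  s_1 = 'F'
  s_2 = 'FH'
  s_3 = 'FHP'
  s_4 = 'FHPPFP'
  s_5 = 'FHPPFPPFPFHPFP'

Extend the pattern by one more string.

FHPPFPPFPFHPFPPFPFHPFPFHPPFPFHPFP

Applying the rule to each of the 14 symbols of FHPPFPPFPFHPFP gives the pieces FH P PFP PFP FH PFP PFP FH PFP FH P PFP FH PFP, which concatenate to the answer.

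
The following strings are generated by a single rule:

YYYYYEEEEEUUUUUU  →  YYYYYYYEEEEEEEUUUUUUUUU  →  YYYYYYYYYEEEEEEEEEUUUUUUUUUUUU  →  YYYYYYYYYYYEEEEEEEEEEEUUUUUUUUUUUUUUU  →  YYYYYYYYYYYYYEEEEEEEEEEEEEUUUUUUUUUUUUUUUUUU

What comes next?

Each string has the form Y^{2n+1} E^{2n+1} U^{3n}, where the shown terms are n = 2, 3, 4, 5, 6.
For the next term, n = 7, so the run lengths are 15, 15, 21.

YYYYYYYYYYYYYYYEEEEEEEEEEEEEEEUUUUUUUUUUUUUUUUUUUUU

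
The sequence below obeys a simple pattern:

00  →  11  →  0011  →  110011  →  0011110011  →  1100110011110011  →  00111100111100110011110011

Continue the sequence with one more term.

Each term (from the third on) is the two preceding terms concatenated in order: term 3 = 00·11 = 0011.
So term 8 is 1100110011110011·00111100111100110011110011.

110011001111001100111100111100110011110011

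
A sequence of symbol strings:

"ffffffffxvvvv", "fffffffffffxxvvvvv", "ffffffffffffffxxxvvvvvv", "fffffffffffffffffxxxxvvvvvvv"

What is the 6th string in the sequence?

fffffffffffffffffffffffxxxxxxvvvvvvvvv

The n-th term is 3n+2 f's then n-1 x's then n+2 v's, where the shown terms are n = 2, 3, 4, 5.
Setting n = 7 gives 23, 6, 9 characters in each block.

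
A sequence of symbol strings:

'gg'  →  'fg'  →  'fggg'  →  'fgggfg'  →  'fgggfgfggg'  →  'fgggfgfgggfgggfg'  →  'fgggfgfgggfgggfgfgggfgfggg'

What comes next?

This is a Fibonacci-style word recurrence s(k) = s(k−1)·s(k−2): e.g. fg·gg = fggg.
Continuing: fgggfgfgggfgggfgfgggfgfggg · fgggfgfgggfgggfg gives term 8.

fgggfgfgggfgggfgfgggfgfgggfgggfgfgggfgggfg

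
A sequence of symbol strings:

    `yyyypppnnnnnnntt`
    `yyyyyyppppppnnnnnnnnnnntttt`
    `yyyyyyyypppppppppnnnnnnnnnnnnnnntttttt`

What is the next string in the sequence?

yyyyyyyyyyppppppppppppnnnnnnnnnnnnnnnnnnntttttttt

Each string has the form y^{2n+2} p^{3n} n^{4n+3} t^{2n} (n = 1, 2, …).
For the next term, n = 4, so the run lengths are 10, 12, 19, 8.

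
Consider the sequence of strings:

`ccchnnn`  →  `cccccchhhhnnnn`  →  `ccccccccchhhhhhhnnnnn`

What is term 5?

Each string has the form c^{3n} h^{3n-2} n^{n+2} (n = 1, 2, …).
At n = 5 the blocks have lengths 15, 13, 7.

ccccccccccccccchhhhhhhhhhhhhnnnnnnn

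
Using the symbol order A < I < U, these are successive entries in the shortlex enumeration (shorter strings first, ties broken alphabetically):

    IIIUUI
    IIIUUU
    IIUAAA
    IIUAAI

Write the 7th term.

IIUAII

Advancing 3 positions from IIUAAI through IIUAAI → IIUAAU → IIUAIA reaches term 7.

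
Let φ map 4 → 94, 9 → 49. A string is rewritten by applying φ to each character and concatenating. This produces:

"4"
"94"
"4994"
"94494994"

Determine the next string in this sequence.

4994944994494994

Apply φ to 94494994 symbol by symbol: 9→49, 4→94, 4→94, 9→49, 4→94, 9→49, 9→49, 4→94; joined: 49 94 94 49 94 49 49 94.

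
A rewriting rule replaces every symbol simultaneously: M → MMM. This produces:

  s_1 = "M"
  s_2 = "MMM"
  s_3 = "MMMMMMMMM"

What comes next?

MMMMMMMMMMMMMMMMMMMMMMMMMMM

Expanding MMMMMMMMM: M→MMM, M→MMM, M→MMM, M→MMM, M→MMM, M→MMM, M→MMM, M→MMM, M→MMM. Concatenated: MMM MMM MMM MMM MMM MMM MMM MMM MMM.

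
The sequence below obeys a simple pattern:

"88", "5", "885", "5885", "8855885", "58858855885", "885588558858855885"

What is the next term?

Each term (from the third on) is the two preceding terms concatenated in order: term 3 = 88·5 = 885.
The next term joins 58858855885 and 885588558858855885.

58858855885885588558858855885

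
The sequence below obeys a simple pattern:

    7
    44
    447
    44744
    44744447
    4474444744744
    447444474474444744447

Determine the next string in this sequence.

From term 3 onward, concatenate the last term with the second-to-last: 44·7 = 447, 447·44 = 44744, …
So term 8 is 447444474474444744447·4474444744744.

4474444744744447444474474444744744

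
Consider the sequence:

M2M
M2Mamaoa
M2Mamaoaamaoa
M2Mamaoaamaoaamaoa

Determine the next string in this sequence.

The strings grow by a fixed suffix amaoa each time.
Applying this once more to M2Mamaoaamaoaamaoa:

M2Mamaoaamaoaamaoaamaoa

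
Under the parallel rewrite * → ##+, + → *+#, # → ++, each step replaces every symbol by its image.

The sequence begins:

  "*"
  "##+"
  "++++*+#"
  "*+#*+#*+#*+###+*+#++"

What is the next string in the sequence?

Replace each of the 20 characters of *+#*+#*+#*+###+*+#++ in place — ##+ *+# ++ ##+ *+# ++ ##+ *+# ++ ##+ *+# ++ ++ ++ *+# ##+ *+# ++ *+# *+# — and concatenate.

##+*+#++##+*+#++##+*+#++##+*+#++++++*+###+*+#++*+#*+#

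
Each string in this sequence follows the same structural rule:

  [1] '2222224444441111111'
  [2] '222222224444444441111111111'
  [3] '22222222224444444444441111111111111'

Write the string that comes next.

2222222222224444444444444441111111111111111

The n-th term is 2n+2 2's then 3n 4's then 3n+1 1's, where the shown terms are n = 2, 3, 4.
At n = 5 the blocks have lengths 12, 15, 16.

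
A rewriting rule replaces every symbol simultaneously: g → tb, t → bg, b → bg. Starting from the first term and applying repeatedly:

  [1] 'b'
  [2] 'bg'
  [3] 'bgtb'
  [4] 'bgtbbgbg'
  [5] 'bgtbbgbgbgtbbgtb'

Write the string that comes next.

Applying the rule to each of the 16 symbols of bgtbbgbgbgtbbgtb gives the pieces bg tb bg bg bg tb bg tb bg tb bg bg bg tb bg bg, which concatenate to the answer.

bgtbbgbgbgtbbgtbbgtbbgbgbgtbbgbg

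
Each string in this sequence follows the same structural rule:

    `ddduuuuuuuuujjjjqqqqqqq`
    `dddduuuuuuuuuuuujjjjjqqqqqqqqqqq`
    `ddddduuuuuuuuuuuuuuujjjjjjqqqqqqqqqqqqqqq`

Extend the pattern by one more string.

Each string has the form d^{n+1} u^{3n+3} j^{n+2} q^{4n-1}, where the shown terms are n = 2, 3, 4.
For the next term, n = 5, so the run lengths are 6, 18, 7, 19.

dddddduuuuuuuuuuuuuuuuuujjjjjjjqqqqqqqqqqqqqqqqqqq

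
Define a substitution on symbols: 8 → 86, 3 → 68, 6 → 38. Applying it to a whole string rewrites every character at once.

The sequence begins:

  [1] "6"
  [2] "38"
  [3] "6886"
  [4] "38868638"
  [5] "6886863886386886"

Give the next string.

Rewriting the 16 symbols of 6886863886386886 one by one yields 38 86 86 38 86 38 68 86 86 38 68 86 38 86 86 38; concatenated:

38868638863868868638688638868638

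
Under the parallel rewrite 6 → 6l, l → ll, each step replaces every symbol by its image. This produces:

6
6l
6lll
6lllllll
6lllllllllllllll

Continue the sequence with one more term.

6lllllllllllllllllllllllllllllll

Applying the rule to each of the 16 symbols of 6lllllllllllllll gives the pieces 6l ll ll ll ll ll ll ll ll ll ll ll ll ll ll ll, which concatenate to the answer.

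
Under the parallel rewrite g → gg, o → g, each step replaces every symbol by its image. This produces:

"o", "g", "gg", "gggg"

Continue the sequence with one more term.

Expanding gggg: g→gg, g→gg, g→gg, g→gg. Concatenated: gg gg gg gg.

gggggggg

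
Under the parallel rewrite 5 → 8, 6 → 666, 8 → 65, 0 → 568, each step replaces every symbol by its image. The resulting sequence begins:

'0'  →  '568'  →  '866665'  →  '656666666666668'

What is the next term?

666866666666666666666666666666666666666665

φ(656666666666668) expands symbol-by-symbol to 666 8 666 666 666 666 666 666 666 666 666 666 666 666 65; joining the 15 pieces gives the next term.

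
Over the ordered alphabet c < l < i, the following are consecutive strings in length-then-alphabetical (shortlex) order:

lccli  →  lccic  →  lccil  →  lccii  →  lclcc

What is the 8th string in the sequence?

Advancing 3 positions from lclcc through lclcc → lclcl → lclci reaches term 8.

lcllc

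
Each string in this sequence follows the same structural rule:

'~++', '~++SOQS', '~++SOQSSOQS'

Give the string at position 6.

~++SOQSSOQSSOQSSOQSSOQS

Every step adds SOQS to the end: s(k+1) = s(k)·SOQS.
From ~++SOQSSOQS, 3 further steps: ~++SOQSSOQS → ~++SOQSSOQSSOQS → ~++SOQSSOQSSOQSSOQS → (answer).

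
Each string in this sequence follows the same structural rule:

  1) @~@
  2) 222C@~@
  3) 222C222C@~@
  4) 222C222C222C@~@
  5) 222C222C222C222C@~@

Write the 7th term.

The strings grow by a fixed prefix 222C each time.
From 222C222C222C222C@~@, 2 further steps: 222C222C222C222C@~@ → 222C222C222C222C222C@~@ → (answer).

222C222C222C222C222C222C@~@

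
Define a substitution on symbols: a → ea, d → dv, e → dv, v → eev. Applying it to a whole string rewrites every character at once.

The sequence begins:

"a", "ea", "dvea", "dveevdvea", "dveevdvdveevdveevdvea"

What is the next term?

Replace each of the 21 characters of dveevdvdveevdveevdvea in place — dv eev dv dv eev dv eev dv eev dv dv eev dv eev dv dv eev dv eev dv ea — and concatenate.

dveevdvdveevdveevdveevdvdveevdveevdvdveevdveevdvea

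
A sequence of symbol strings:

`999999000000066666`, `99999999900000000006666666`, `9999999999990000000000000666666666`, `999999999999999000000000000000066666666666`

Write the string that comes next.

Term n consists of 3n 9's, followed by 3n+1 0's, followed by 2n+1 6's, where the shown terms are n = 2, 3, 4, 5.
For the next term, n = 6, so the run lengths are 18, 19, 13.

99999999999999999900000000000000000006666666666666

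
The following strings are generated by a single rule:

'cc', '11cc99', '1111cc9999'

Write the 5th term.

11111111cc99999999

Each term wraps the previous one in 11 on the left and 99 on the right.
From 1111cc9999, 2 further steps: 1111cc9999 → 111111cc999999 → (answer).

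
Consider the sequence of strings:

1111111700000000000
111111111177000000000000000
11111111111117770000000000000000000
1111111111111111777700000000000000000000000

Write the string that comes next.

111111111111111111177777000000000000000000000000000

Reading off run lengths: 1 runs 7, 10, 13, 16; 7 runs 1, 2, 3, 4; 0 runs 11, 15, 19, 23 — each is linear in n, where the shown terms are n = 2, 3, 4, 5.
For the next term, n = 6, so the run lengths are 19, 5, 27.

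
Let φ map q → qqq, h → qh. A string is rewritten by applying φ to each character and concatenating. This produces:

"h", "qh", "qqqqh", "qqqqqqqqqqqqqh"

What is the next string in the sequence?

qqqqqqqqqqqqqqqqqqqqqqqqqqqqqqqqqqqqqqqqh

Replace each of the 14 characters of qqqqqqqqqqqqqh in place — qqq qqq qqq qqq qqq qqq qqq qqq qqq qqq qqq qqq qqq qh — and concatenate.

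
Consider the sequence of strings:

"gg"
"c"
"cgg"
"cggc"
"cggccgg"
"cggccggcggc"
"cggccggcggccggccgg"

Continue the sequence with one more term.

cggccggcggccggccggcggccggcggc

Each term (from the third on) is the previous term followed by the one before it: term 3 = c·gg = cgg.
Continuing: cggccggcggccggccgg · cggccggcggc gives term 8.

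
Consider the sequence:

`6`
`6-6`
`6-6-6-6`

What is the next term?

6-6-6-6-6-6-6-6

Every step duplicates the string with '-' between the halves.
One more doubling of 6-6-6-6 gives the answer.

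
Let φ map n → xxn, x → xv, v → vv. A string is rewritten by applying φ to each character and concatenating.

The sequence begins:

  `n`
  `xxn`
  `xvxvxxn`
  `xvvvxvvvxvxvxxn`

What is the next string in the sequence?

Rewriting the 15 symbols of xvvvxvvvxvxvxxn one by one yields xv vv vv vv xv vv vv vv xv vv xv vv xv xv xxn; concatenated:

xvvvvvvvxvvvvvvvxvvvxvvvxvxvxxn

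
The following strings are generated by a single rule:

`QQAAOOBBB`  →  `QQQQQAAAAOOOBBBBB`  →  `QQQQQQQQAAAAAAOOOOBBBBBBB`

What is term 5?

The n-th term is 3n-1 Q's then 2n A's then n+1 O's then 2n+1 B's (n = 1, 2, …).
Setting n = 5 gives 14, 10, 6, 11 characters in each block.

QQQQQQQQQQQQQQAAAAAAAAAAOOOOOOBBBBBBBBBBB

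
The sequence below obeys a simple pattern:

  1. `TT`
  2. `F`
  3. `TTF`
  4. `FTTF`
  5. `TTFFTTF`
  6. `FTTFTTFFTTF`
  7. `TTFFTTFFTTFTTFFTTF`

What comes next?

FTTFTTFFTTFTTFFTTFFTTFTTFFTTF

From term 3 onward, concatenate the second-to-last term with the last: TT·F = TTF, F·TTF = FTTF, …
The next term joins FTTFTTFFTTF and TTFFTTFFTTFTTFFTTF.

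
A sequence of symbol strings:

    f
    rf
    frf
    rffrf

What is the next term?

frfrffrf

This is a Fibonacci-style word recurrence s(k) = s(k−2)·s(k−1): e.g. f·rf = frf.
The next term joins frf and rffrf.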